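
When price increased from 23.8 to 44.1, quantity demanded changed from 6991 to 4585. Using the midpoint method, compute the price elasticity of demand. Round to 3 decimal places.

-0.695

%ΔQ = (4585 − 6991)/[(6991 + 4585)/2] = -2406/5788 ≈ -0.4157.
%Δp = (44.1 − 23.8)/[(23.8 + 44.1)/2] = 20.3/33.95 ≈ 0.5979.
Arc elasticity E = %ΔQ/%Δp ≈ -0.4157/0.5979 ≈ -0.695.
|E| < 1: demand is inelastic over this range.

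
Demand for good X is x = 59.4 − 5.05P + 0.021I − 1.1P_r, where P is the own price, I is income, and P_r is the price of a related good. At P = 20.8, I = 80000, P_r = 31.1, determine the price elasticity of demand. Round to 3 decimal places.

Substituting, x = 59.4 − 5.05(20.8) + 0.021(80000) − 1.1(31.1) = 59.4 − 105.04 + 1680 − 34.21 = 1600.15.
∂x/∂P = −5.05, so E_p = (−5.05)·(20.8/1600.15) ≈ -0.066.
|E_p| < 1: demand is inelastic.

-0.066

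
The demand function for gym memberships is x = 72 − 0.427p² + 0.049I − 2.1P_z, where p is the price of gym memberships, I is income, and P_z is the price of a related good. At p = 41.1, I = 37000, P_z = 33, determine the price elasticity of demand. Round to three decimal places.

x = 72 − 0.427(41.1)² + 0.049(37000) − 2.1(33) = 72 − 721.2927 + 1813 − 69.3 = 1094.4073.
∂x/∂p = −2·0.427·p = -35.0994, so E_p = -35.0994·(41.1/1094.4073) ≈ -1.318.
|E_p| > 1: demand is elastic.

-1.318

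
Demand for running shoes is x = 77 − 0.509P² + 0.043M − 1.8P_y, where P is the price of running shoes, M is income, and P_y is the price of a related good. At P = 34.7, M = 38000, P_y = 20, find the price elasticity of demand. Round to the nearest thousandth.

x = 77 − 0.509(34.7)² + 0.043(38000) − 1.8(20) = 77 − 612.8818 + 1634 − 36 = 1062.1182.
∂x/∂P = −2·0.509·P = -35.3246, so E_p = -35.3246·(34.7/1062.1182) ≈ -1.154.
|E_p| > 1: demand is elastic.

-1.154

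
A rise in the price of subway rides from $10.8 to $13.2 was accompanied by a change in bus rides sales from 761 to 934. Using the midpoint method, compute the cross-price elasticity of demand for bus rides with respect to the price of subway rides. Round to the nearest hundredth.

%ΔQ_x = (934 − 761)/[(761+934)/2] = 173/847.5 ≈ 0.2041.
%ΔP_y = (13.2 − 10.8)/[(10.8+13.2)/2] ≈ 0.2000.
E_xy = 0.2041/0.2000 ≈ 1.02.
E_xy > 0, so bus rides and subway rides are substitutes.

1.02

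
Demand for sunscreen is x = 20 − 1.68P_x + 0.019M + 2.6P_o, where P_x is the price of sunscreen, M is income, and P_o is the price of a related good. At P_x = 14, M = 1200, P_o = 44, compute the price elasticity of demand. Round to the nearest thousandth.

First evaluate x: 20 − 1.68(14) + 0.019(1200) + 2.6(44) = 20 − 23.52 + 22.8 + 114.4 = 133.68.
∂x/∂P_x = −1.68, so E_p = (−1.68)·(14/133.68) ≈ -0.176.
|E_p| < 1: demand is inelastic.

-0.176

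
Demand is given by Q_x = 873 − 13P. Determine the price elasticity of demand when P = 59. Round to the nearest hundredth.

At P = 59, Q_x = 106.
dQ_x/dP = −13.
Point elasticity E = (dQ_x/dP)·(P/Q_x) = -13 × 59/106 ≈ -7.24.
|E| > 1, so demand is elastic at this price.

-7.24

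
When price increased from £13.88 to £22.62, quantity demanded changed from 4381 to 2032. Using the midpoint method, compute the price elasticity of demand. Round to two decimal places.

-1.53

%Δq = (2032 − 4381)/[(4381 + 2032)/2] = -2349/3206.5 ≈ -0.7326.
%Δp = (22.62 − 13.88)/[(13.88 + 22.62)/2] = 8.74/18.25 ≈ 0.4789.
Arc elasticity E = %Δq/%Δp ≈ -0.7326/0.4789 ≈ -1.53.
|E| > 1: demand is elastic over this range.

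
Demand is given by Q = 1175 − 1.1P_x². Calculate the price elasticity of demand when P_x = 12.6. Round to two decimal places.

At P_x = 12.6, Q = 1000.364.
dQ/dP_x = −2·1.1·P_x = −27.72.
Point elasticity E = (dQ/dP_x)·(P_x/Q) = -27.72 × 12.6/1000.364 ≈ -0.35.
|E| < 1, so demand is inelastic at this price.

-0.35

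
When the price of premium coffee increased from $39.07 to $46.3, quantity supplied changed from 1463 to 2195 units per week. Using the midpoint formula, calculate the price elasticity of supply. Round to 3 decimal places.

2.363

%Δq = (2195 − 1463)/[(1463 + 2195)/2] = 732/1829 ≈ 0.4002.
%Δp = (46.3 − 39.07)/[(39.07 + 46.3)/2] = 7.23/42.685 ≈ 0.1694.
Arc elasticity E = %Δq/%Δp ≈ 0.4002/0.1694 ≈ 2.363.
|E| > 1: supply is elastic over this range.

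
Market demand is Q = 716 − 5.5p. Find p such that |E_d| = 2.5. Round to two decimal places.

Set −bp/(a − bp) = −2.5 ⇒ bp = 2.5(a − bp) ⇒ bp(1+2.5) = 2.5·a.
p = 2.5·716/(5.5·3.5) ≈ 92.99.

92.99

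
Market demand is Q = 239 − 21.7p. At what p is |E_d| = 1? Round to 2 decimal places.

5.51

For linear demand Q = a − bp, E = −bp/(a − bp). |E| = 1 ⇒ bp = a − bp ⇒ p = a/(2b).
p = 239/(2·21.7) ≈ 5.51.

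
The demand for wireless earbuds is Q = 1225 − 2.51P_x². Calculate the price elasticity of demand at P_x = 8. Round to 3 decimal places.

-0.302

At P_x = 8, Q = 1064.36.
dQ/dP_x = −2·2.51·P_x = −40.16.
Point elasticity E = (dQ/dP_x)·(P_x/Q) = -40.16 × 8/1064.36 ≈ -0.302.
|E| < 1, so demand is inelastic at this price.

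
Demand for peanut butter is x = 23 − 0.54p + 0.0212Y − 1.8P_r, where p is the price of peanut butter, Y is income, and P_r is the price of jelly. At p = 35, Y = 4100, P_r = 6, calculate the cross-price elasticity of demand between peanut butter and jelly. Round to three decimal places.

-0.135

x = 23 − 0.54(35) + 0.0212(4100) − 1.8(6) = 23 − 18.9 + 86.92 − 10.8 = 80.22.
∂x/∂P_r = −1.8, so E_xy = -1.8·(6/80.22) ≈ -0.135.
E_xy < 0: the goods are complements.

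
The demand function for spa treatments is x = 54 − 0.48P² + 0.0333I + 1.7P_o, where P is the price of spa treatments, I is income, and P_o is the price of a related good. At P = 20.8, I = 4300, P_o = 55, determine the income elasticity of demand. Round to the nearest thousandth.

1.725

At the given point, x = 54 − 0.48(20.8)² + 0.0333(4300) + 1.7(55) = 54 − 207.6672 + 143.19 + 93.5 = 83.0228.
∂x/∂I = +0.0333, so E_I = 0.0333·(4300/83.0228) ≈ 1.725.
E_I > 1: normal good (luxury).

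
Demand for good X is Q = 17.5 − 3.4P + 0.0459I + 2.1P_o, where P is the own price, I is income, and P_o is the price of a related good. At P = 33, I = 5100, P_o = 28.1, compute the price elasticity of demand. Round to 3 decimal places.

-0.566

Q = 17.5 − 3.4(33) + 0.0459(5100) + 2.1(28.1) = 17.5 − 112.2 + 234.09 + 59.01 = 198.4.
∂Q/∂P = −3.4, so E_p = (−3.4)·(33/198.4) ≈ -0.566.
|E_p| < 1: demand is inelastic.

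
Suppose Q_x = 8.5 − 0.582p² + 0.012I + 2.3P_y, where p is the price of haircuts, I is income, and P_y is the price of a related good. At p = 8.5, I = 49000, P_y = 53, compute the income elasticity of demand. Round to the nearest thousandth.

First evaluate Q_x: 8.5 − 0.582(8.5)² + 0.012(49000) + 2.3(53) = 8.5 − 42.0495 + 588 + 121.9 = 676.3505.
∂Q_x/∂I = +0.012, so E_I = 0.012·(49000/676.3505) ≈ 0.869.
E_I ∈ (0,1): normal good (necessity).

0.869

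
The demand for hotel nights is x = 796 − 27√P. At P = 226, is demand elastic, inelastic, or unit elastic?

inelastic

At P = 226, x = 390.101.
dx/dP = −27/(2√P) = −27/(2·15.0333).
Point elasticity E = (dx/dP)·(P/x) = -0.898 × 226/390.101 ≈ -0.520.
|E| ≈ 0.520 < 1, so demand is inelastic.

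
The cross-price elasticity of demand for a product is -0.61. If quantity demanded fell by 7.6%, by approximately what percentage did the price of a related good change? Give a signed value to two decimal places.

%ΔQ ≈ E × %ΔP_y ⇒ %ΔP_y = %ΔQ / E = (-7.6%)/(-0.61) ≈ 12.46%.

12.46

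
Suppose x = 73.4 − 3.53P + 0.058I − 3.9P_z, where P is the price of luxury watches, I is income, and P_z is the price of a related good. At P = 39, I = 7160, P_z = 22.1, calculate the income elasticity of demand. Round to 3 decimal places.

1.568

Evaluating quantity at (P, I, P_z) gives x = 73.4 − 3.53(39) + 0.058(7160) − 3.9(22.1) = 73.4 − 137.67 + 415.28 − 86.19 = 264.82.
∂x/∂I = +0.058, so E_I = 0.058·(7160/264.82) ≈ 1.568.
E_I > 1: normal good (luxury).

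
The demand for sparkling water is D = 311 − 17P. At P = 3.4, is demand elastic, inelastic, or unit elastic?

inelastic

At P = 3.4, D = 253.2.
dD/dP = −17.
Point elasticity E = (dD/dP)·(P/D) = -17 × 3.4/253.2 ≈ -0.228.
|E| ≈ 0.228 < 1, so demand is inelastic.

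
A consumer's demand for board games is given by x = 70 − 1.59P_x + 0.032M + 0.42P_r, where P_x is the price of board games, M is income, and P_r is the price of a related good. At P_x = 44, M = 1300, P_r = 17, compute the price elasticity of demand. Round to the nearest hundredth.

At the given point, x = 70 − 1.59(44) + 0.032(1300) + 0.42(17) = 70 − 69.96 + 41.6 + 7.14 = 48.78.
∂x/∂P_x = −1.59, so E_p = (−1.59)·(44/48.78) ≈ -1.43.
|E_p| > 1: demand is elastic.

-1.43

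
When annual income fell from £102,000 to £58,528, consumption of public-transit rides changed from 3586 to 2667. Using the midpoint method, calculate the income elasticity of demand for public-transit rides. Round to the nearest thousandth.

%ΔQ = (2667 − 3586)/[(3586+2667)/2] = -919/3126.5 ≈ -0.2939.
%ΔI = (58,528 − 102,000)/[(102,000+58,528)/2] = -43472/80264 ≈ -0.5416.
E_I = %ΔQ/%ΔI ≈ 0.543.
E_I ∈ (0,1): normal good (necessity).

0.543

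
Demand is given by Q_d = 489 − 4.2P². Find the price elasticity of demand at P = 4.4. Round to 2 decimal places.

-0.40

At P = 4.4, Q_d = 407.688.
dQ_d/dP = −2·4.2·P = −36.96.
Point elasticity E = (dQ_d/dP)·(P/Q_d) = -36.96 × 4.4/407.688 ≈ -0.40.
|E| < 1, so demand is inelastic at this price.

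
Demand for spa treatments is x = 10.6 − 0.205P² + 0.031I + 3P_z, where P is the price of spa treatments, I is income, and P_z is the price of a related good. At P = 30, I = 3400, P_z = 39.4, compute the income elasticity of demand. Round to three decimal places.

Evaluating quantity at (P, I, P_z) gives x = 10.6 − 0.205(30)² + 0.031(3400) + 3(39.4) = 10.6 − 184.5 + 105.4 + 118.2 = 49.7.
∂x/∂I = +0.031, so E_I = 0.031·(3400/49.7) ≈ 2.121.
E_I > 1: normal good (luxury).

2.121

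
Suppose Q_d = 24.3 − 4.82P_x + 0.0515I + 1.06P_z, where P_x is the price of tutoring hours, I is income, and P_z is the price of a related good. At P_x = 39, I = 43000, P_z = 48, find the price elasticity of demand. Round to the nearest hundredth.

At the given point, Q_d = 24.3 − 4.82(39) + 0.0515(43000) + 1.06(48) = 24.3 − 187.98 + 2214.5 + 50.88 = 2101.7.
∂Q_d/∂P_x = −4.82, so E_p = (−4.82)·(39/2101.7) ≈ -0.09.
|E_p| < 1: demand is inelastic.

-0.09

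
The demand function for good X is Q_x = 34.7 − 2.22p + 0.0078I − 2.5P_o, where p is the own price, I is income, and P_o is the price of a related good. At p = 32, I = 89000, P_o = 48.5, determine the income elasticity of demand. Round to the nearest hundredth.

1.29

Q_x = 34.7 − 2.22(32) + 0.0078(89000) − 2.5(48.5) = 34.7 − 71.04 + 694.2 − 121.25 = 536.61.
∂Q_x/∂I = +0.0078, so E_I = 0.0078·(89000/536.61) ≈ 1.29.
E_I > 1: normal good (luxury).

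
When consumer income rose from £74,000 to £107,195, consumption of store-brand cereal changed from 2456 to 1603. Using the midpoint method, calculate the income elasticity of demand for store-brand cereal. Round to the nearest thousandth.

%ΔQ = (1603 − 2456)/[(2456+1603)/2] = -853/2029.5 ≈ -0.4203.
%ΔY = (107,195 − 74,000)/[(74,000+107,195)/2] = 33195/90597.5 ≈ 0.3664.
E_I = %ΔQ/%ΔY ≈ -1.147.
E_I < 0: inferior good.

-1.147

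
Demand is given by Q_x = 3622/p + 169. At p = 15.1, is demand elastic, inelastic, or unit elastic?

At p = 15.1, Q_x = 408.8675.
dQ_x/dp = −3622/p² = −15.8853.
Point elasticity E = (dQ_x/dp)·(p/Q_x) = -15.8853 × 15.1/408.8675 ≈ -0.587.
|E| ≈ 0.587 < 1, so demand is inelastic.

inelastic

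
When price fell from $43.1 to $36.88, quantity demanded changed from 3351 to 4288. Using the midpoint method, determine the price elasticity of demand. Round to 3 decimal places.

-1.577

%ΔQ = (4288 − 3351)/[(3351 + 4288)/2] = 937/3819.5 ≈ 0.2453.
%Δp = (36.88 − 43.1)/[(43.1 + 36.88)/2] = -6.22/39.99 ≈ -0.1555.
Arc elasticity E = %ΔQ/%Δp ≈ 0.2453/-0.1555 ≈ -1.577.
|E| > 1: demand is elastic over this range.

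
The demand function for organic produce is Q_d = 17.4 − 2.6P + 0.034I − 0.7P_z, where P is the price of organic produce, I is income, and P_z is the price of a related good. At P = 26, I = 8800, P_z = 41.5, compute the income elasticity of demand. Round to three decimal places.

Substituting, Q_d = 17.4 − 2.6(26) + 0.034(8800) − 0.7(41.5) = 17.4 − 67.6 + 299.2 − 29.05 = 219.95.
∂Q_d/∂I = +0.034, so E_I = 0.034·(8800/219.95) ≈ 1.360.
E_I > 1: normal good (luxury).

1.360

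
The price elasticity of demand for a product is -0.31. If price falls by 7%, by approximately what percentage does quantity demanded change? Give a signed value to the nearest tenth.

2.2

%ΔQ ≈ E × %ΔP = (-0.31) × (-7%) ≈ 2.2%.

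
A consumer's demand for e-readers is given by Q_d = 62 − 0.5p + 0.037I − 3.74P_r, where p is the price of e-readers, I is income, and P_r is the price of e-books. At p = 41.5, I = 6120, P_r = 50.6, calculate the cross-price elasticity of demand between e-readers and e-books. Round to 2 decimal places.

-2.41

First evaluate Q_d: 62 − 0.5(41.5) + 0.037(6120) − 3.74(50.6) = 62 − 20.75 + 226.44 − 189.244 = 78.446.
∂Q_d/∂P_r = −3.74, so E_xy = -3.74·(50.6/78.446) ≈ -2.41.
E_xy < 0: the goods are complements.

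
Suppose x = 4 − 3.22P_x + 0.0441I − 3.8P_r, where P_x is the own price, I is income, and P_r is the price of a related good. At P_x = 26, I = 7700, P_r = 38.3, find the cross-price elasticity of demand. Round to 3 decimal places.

-1.273

At the given point, x = 4 − 3.22(26) + 0.0441(7700) − 3.8(38.3) = 4 − 83.72 + 339.57 − 145.54 = 114.31.
∂x/∂P_r = −3.8, so E_xy = -3.8·(38.3/114.31) ≈ -1.273.
E_xy < 0: the goods are complements.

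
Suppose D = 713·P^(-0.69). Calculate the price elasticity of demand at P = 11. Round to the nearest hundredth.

-0.69

For a Cobb–Douglas (constant-elasticity) form D = A·P^α·…, the elasticity with respect to P equals the exponent α at every point.
Here the exponent on P is -0.69, so the price elasticity of demand is -0.69.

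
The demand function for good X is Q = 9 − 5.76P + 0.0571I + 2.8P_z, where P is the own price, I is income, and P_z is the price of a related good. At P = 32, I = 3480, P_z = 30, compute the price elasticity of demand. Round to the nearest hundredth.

-1.72

First evaluate Q: 9 − 5.76(32) + 0.0571(3480) + 2.8(30) = 9 − 184.32 + 198.708 + 84 = 107.388.
∂Q/∂P = −5.76, so E_p = (−5.76)·(32/107.388) ≈ -1.72.
|E_p| > 1: demand is elastic.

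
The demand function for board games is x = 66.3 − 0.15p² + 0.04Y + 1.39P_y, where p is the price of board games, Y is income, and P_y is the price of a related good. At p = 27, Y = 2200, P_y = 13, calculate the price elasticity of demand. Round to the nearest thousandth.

At the given point, x = 66.3 − 0.15(27)² + 0.04(2200) + 1.39(13) = 66.3 − 109.35 + 88 + 18.07 = 63.02.
∂x/∂p = −2·0.15·p = -8.1, so E_p = -8.1·(27/63.02) ≈ -3.470.
|E_p| > 1: demand is elastic.

-3.470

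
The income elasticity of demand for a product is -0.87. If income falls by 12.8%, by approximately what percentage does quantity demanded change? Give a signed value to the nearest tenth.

11.1

%ΔQ ≈ E × %ΔI = (-0.87) × (-12.8%) ≈ 11.1%.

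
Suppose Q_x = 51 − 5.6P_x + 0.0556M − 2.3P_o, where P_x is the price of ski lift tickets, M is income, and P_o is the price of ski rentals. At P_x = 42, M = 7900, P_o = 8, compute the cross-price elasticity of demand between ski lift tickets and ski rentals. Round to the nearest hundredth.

-0.08

Evaluating quantity at (P_x, M, P_o) gives Q_x = 51 − 5.6(42) + 0.0556(7900) − 2.3(8) = 51 − 235.2 + 439.24 − 18.4 = 236.64.
∂Q_x/∂P_o = −2.3, so E_xy = -2.3·(8/236.64) ≈ -0.08.
E_xy < 0: the goods are complements.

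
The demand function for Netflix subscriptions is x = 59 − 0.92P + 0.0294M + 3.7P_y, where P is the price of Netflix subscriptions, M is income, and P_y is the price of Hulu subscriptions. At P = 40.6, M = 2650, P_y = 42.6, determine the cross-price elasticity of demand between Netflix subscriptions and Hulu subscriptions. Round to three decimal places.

Evaluating quantity at (P, M, P_y) gives x = 59 − 0.92(40.6) + 0.0294(2650) + 3.7(42.6) = 59 − 37.352 + 77.91 + 157.62 = 257.178.
∂x/∂P_y = +3.7, so E_xy = 3.7·(42.6/257.178) ≈ 0.613.
E_xy > 0: the goods are substitutes.

0.613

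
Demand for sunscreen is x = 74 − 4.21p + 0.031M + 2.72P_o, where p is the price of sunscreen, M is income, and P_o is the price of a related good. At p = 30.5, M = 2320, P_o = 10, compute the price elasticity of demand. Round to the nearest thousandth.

-2.872

Substituting, x = 74 − 4.21(30.5) + 0.031(2320) + 2.72(10) = 74 − 128.405 + 71.92 + 27.2 = 44.715.
∂x/∂p = −4.21, so E_p = (−4.21)·(30.5/44.715) ≈ -2.872.
|E_p| > 1: demand is elastic.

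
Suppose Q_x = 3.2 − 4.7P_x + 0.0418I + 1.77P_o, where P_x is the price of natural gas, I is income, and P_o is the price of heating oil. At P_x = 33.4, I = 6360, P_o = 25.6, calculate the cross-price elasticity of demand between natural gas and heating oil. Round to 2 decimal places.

0.29

Q_x = 3.2 − 4.7(33.4) + 0.0418(6360) + 1.77(25.6) = 3.2 − 156.98 + 265.848 + 45.312 = 157.38.
∂Q_x/∂P_o = +1.77, so E_xy = 1.77·(25.6/157.38) ≈ 0.29.
E_xy > 0: the goods are substitutes.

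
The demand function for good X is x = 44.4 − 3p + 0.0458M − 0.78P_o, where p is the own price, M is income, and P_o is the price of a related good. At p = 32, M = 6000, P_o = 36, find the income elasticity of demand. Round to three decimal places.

1.408

Evaluating quantity at (p, M, P_o) gives x = 44.4 − 3(32) + 0.0458(6000) − 0.78(36) = 44.4 − 96 + 274.8 − 28.08 = 195.12.
∂x/∂M = +0.0458, so E_I = 0.0458·(6000/195.12) ≈ 1.408.
E_I > 1: normal good (luxury).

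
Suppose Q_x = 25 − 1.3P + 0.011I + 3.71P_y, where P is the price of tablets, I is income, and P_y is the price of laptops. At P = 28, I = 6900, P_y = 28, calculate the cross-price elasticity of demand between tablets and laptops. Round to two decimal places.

0.62

At the given point, Q_x = 25 − 1.3(28) + 0.011(6900) + 3.71(28) = 25 − 36.4 + 75.9 + 103.88 = 168.38.
∂Q_x/∂P_y = +3.71, so E_xy = 3.71·(28/168.38) ≈ 0.62.
E_xy > 0: the goods are substitutes.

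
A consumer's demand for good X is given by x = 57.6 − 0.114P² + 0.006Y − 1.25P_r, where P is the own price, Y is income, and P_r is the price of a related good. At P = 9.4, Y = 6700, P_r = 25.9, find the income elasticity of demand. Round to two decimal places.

x = 57.6 − 0.114(9.4)² + 0.006(6700) − 1.25(25.9) = 57.6 − 10.073 + 40.2 − 32.375 = 55.352.
∂x/∂Y = +0.006, so E_I = 0.006·(6700/55.352) ≈ 0.73.
E_I ∈ (0,1): normal good (necessity).

0.73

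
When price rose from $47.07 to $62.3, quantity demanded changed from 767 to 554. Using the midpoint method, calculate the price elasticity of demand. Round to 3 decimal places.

%Δq = (554 − 767)/[(767 + 554)/2] = -213/660.5 ≈ -0.3225.
%ΔP = (62.3 − 47.07)/[(47.07 + 62.3)/2] = 15.23/54.685 ≈ 0.2785.
Arc elasticity E = %Δq/%ΔP ≈ -0.3225/0.2785 ≈ -1.158.
|E| > 1: demand is elastic over this range.

-1.158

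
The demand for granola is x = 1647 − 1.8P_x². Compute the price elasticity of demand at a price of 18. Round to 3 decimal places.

At P_x = 18, x = 1063.8.
dx/dP_x = −2·1.8·P_x = −64.8.
Point elasticity E = (dx/dP_x)·(P_x/x) = -64.8 × 18/1063.8 ≈ -1.096.
|E| > 1, so demand is elastic at this price.

-1.096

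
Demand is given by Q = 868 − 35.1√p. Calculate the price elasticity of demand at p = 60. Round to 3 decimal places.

-0.228

At p = 60, Q = 596.1166.
dQ/dp = −35.1/(2√p) = −35.1/(2·7.746).
Point elasticity E = (dQ/dp)·(p/Q) = -2.2657 × 60/596.1166 ≈ -0.228.
|E| < 1, so demand is inelastic at this price.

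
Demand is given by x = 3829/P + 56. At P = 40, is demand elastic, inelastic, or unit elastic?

At P = 40, x = 151.725.
dx/dP = −3829/P² = −2.3931.
Point elasticity E = (dx/dP)·(P/x) = -2.3931 × 40/151.725 ≈ -0.631.
|E| ≈ 0.631 < 1, so demand is inelastic.

inelastic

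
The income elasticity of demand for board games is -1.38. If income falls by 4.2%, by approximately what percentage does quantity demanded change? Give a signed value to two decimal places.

5.80

%ΔQ ≈ E × %ΔI = (-1.38) × (-4.2%) ≈ 5.80%.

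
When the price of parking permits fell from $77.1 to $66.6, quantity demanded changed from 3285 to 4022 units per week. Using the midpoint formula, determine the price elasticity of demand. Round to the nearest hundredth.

-1.38

%Δq = (4022 − 3285)/[(3285 + 4022)/2] = 737/3653.5 ≈ 0.2017.
%Δp = (66.6 − 77.1)/[(77.1 + 66.6)/2] = -10.5/71.85 ≈ -0.1461.
Arc elasticity E = %Δq/%Δp ≈ 0.2017/-0.1461 ≈ -1.38.
|E| > 1: demand is elastic over this range.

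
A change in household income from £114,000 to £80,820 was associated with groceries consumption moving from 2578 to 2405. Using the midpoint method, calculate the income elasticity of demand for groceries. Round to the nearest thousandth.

%ΔQ = (2405 − 2578)/[(2578+2405)/2] = -173/2491.5 ≈ -0.0694.
%ΔM = (80,820 − 114,000)/[(114,000+80,820)/2] = -33180/97410 ≈ -0.3406.
E_I = %ΔQ/%ΔM ≈ 0.204.
E_I ∈ (0,1): normal good (necessity).

0.204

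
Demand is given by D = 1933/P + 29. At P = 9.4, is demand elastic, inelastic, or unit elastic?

At P = 9.4, D = 234.6383.
dD/dP = −1933/P² = −21.8764.
Point elasticity E = (dD/dP)·(P/D) = -21.8764 × 9.4/234.6383 ≈ -0.876.
|E| ≈ 0.876 < 1, so demand is inelastic.

inelastic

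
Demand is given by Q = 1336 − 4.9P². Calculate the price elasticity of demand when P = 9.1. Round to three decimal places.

-0.872

At P = 9.1, Q = 930.231.
dQ/dP = −2·4.9·P = −89.18.
Point elasticity E = (dQ/dP)·(P/Q) = -89.18 × 9.1/930.231 ≈ -0.872.
|E| < 1, so demand is inelastic at this price.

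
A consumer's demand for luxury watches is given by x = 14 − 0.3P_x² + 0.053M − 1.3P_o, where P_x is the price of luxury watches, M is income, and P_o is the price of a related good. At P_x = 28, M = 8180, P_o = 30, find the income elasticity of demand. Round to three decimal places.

2.501

x = 14 − 0.3(28)² + 0.053(8180) − 1.3(30) = 14 − 235.2 + 433.54 − 39 = 173.34.
∂x/∂M = +0.053, so E_I = 0.053·(8180/173.34) ≈ 2.501.
E_I > 1: normal good (luxury).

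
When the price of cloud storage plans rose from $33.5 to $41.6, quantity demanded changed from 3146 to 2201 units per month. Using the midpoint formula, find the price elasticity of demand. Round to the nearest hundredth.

%Δq = (2201 − 3146)/[(3146 + 2201)/2] = -945/2673.5 ≈ -0.3535.
%Δp = (41.6 − 33.5)/[(33.5 + 41.6)/2] = 8.1/37.55 ≈ 0.2157.
Arc elasticity E = %Δq/%Δp ≈ -0.3535/0.2157 ≈ -1.64.
|E| > 1: demand is elastic over this range.

-1.64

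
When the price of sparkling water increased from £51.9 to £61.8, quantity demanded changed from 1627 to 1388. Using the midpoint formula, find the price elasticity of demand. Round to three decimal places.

%ΔQ = (1388 − 1627)/[(1627 + 1388)/2] = -239/1507.5 ≈ -0.1585.
%Δp = (61.8 − 51.9)/[(51.9 + 61.8)/2] = 9.9/56.85 ≈ 0.1741.
Arc elasticity E = %ΔQ/%Δp ≈ -0.1585/0.1741 ≈ -0.910.
|E| < 1: demand is inelastic over this range.

-0.910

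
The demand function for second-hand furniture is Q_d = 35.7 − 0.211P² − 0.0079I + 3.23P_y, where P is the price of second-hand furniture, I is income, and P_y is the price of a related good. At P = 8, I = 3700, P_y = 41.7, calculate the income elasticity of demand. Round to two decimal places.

Substituting, Q_d = 35.7 − 0.211(8)² − 0.0079(3700) + 3.23(41.7) = 35.7 − 13.504 − 29.23 + 134.691 = 127.657.
∂Q_d/∂I = −0.0079, so E_I = -0.0079·(3700/127.657) ≈ -0.23.
E_I < 0: inferior good.

-0.23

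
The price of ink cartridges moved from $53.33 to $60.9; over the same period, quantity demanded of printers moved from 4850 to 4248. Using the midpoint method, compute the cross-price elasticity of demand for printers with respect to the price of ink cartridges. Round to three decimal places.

-0.998

%ΔQ_x = (4248 − 4850)/[(4850+4248)/2] = -602/4549 ≈ -0.1323.
%ΔP_y = (60.9 − 53.33)/[(53.33+60.9)/2] ≈ 0.1325.
E_xy = -0.1323/0.1325 ≈ -0.998.
E_xy < 0, so printers and ink cartridges are complements.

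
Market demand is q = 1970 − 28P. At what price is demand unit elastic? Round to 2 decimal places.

35.18

For linear demand q = a − bP, E = −bP/(a − bP). |E| = 1 ⇒ bP = a − bP ⇒ P = a/(2b).
P = 1970/(2·28) ≈ 35.18.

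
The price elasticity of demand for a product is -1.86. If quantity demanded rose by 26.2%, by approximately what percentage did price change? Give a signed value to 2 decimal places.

%ΔQ ≈ E × %ΔP ⇒ %ΔP = %ΔQ / E = (26.2%)/(-1.86) ≈ -14.09%.

-14.09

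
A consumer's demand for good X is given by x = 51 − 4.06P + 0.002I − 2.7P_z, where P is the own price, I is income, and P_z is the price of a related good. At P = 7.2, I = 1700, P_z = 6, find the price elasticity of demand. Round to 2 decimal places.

-3.26

x = 51 − 4.06(7.2) + 0.002(1700) − 2.7(6) = 51 − 29.232 + 3.4 − 16.2 = 8.968.
∂x/∂P = −4.06, so E_p = (−4.06)·(7.2/8.968) ≈ -3.26.
|E_p| > 1: demand is elastic.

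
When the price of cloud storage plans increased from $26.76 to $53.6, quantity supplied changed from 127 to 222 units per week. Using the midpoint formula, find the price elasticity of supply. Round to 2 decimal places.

%ΔQ = (222 − 127)/[(127 + 222)/2] = 95/174.5 ≈ 0.5444.
%ΔP = (53.6 − 26.76)/[(26.76 + 53.6)/2] = 26.84/40.18 ≈ 0.6680.
Arc elasticity E = %ΔQ/%ΔP ≈ 0.5444/0.6680 ≈ 0.81.
|E| < 1: supply is inelastic over this range.

0.81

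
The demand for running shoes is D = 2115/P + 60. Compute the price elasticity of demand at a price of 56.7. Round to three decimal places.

-0.383

At P = 56.7, D = 97.3016.
dD/dP = −2115/P² = −0.6579.
Point elasticity E = (dD/dP)·(P/D) = -0.6579 × 56.7/97.3016 ≈ -0.383.
|E| < 1, so demand is inelastic at this price.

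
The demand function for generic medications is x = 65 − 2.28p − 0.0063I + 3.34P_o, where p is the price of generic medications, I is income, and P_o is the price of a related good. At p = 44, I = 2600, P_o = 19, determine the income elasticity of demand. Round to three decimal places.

x = 65 − 2.28(44) − 0.0063(2600) + 3.34(19) = 65 − 100.32 − 16.38 + 63.46 = 11.76.
∂x/∂I = −0.0063, so E_I = -0.0063·(2600/11.76) ≈ -1.393.
E_I < 0: inferior good.

-1.393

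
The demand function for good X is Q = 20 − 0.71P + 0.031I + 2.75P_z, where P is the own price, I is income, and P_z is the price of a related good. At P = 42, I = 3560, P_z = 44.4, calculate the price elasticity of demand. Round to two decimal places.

Evaluating quantity at (P, I, P_z) gives Q = 20 − 0.71(42) + 0.031(3560) + 2.75(44.4) = 20 − 29.82 + 110.36 + 122.1 = 222.64.
∂Q/∂P = −0.71, so E_p = (−0.71)·(42/222.64) ≈ -0.13.
|E_p| < 1: demand is inelastic.

-0.13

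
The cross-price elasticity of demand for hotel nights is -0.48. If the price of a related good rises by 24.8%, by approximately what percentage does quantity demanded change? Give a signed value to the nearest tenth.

-11.9

%ΔQ ≈ E × %ΔP_y = (-0.48) × (24.8%) ≈ -11.9%.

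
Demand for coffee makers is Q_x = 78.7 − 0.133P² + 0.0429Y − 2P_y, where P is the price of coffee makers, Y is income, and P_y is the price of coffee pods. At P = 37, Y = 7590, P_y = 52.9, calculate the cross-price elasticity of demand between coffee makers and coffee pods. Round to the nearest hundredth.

At the given point, Q_x = 78.7 − 0.133(37)² + 0.0429(7590) − 2(52.9) = 78.7 − 182.077 + 325.611 − 105.8 = 116.434.
∂Q_x/∂P_y = −2, so E_xy = -2·(52.9/116.434) ≈ -0.91.
E_xy < 0: the goods are complements.

-0.91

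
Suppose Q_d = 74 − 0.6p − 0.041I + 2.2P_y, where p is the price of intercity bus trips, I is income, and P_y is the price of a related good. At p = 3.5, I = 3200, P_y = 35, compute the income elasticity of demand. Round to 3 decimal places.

-7.412

First evaluate Q_d: 74 − 0.6(3.5) − 0.041(3200) + 2.2(35) = 74 − 2.1 − 131.2 + 77 = 17.7.
∂Q_d/∂I = −0.041, so E_I = -0.041·(3200/17.7) ≈ -7.412.
E_I < 0: inferior good.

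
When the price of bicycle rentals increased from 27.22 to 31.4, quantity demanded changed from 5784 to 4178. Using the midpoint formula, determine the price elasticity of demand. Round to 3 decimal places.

%Δq = (4178 − 5784)/[(5784 + 4178)/2] = -1606/4981 ≈ -0.3224.
%ΔP = (31.4 − 27.22)/[(27.22 + 31.4)/2] = 4.18/29.31 ≈ 0.1426.
Arc elasticity E = %Δq/%ΔP ≈ -0.3224/0.1426 ≈ -2.261.
|E| > 1: demand is elastic over this range.

-2.261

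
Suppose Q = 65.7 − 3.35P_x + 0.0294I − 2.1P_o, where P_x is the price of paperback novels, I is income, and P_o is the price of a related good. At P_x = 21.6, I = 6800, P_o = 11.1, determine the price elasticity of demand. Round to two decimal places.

-0.43

Q = 65.7 − 3.35(21.6) + 0.0294(6800) − 2.1(11.1) = 65.7 − 72.36 + 199.92 − 23.31 = 169.95.
∂Q/∂P_x = −3.35, so E_p = (−3.35)·(21.6/169.95) ≈ -0.43.
|E_p| < 1: demand is inelastic.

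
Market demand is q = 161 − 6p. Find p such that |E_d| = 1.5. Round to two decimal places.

Set −bp/(a − bp) = −1.5 ⇒ bp = 1.5(a − bp) ⇒ bp(1+1.5) = 1.5·a.
p = 1.5·161/(6·2.5) = 16.10.

16.10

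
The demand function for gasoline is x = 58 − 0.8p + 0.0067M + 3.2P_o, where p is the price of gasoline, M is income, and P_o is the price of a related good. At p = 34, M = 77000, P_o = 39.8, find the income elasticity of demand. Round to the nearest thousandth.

First evaluate x: 58 − 0.8(34) + 0.0067(77000) + 3.2(39.8) = 58 − 27.2 + 515.9 + 127.36 = 674.06.
∂x/∂M = +0.0067, so E_I = 0.0067·(77000/674.06) ≈ 0.765.
E_I ∈ (0,1): normal good (necessity).

0.765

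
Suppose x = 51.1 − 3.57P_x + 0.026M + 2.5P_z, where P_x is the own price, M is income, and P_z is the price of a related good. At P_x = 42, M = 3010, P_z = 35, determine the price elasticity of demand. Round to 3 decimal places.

-2.241

At the given point, x = 51.1 − 3.57(42) + 0.026(3010) + 2.5(35) = 51.1 − 149.94 + 78.26 + 87.5 = 66.92.
∂x/∂P_x = −3.57, so E_p = (−3.57)·(42/66.92) ≈ -2.241.
|E_p| > 1: demand is elastic.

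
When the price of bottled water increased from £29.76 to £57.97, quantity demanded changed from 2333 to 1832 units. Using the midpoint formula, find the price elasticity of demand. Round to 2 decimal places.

%Δq = (1832 − 2333)/[(2333 + 1832)/2] = -501/2082.5 ≈ -0.2406.
%ΔP = (57.97 − 29.76)/[(29.76 + 57.97)/2] = 28.21/43.865 ≈ 0.6431.
Arc elasticity E = %Δq/%ΔP ≈ -0.2406/0.6431 ≈ -0.37.
|E| < 1: demand is inelastic over this range.

-0.37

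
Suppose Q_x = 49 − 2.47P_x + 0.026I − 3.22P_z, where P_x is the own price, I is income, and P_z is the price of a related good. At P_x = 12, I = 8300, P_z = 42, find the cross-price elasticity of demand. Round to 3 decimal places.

At the given point, Q_x = 49 − 2.47(12) + 0.026(8300) − 3.22(42) = 49 − 29.64 + 215.8 − 135.24 = 99.92.
∂Q_x/∂P_z = −3.22, so E_xy = -3.22·(42/99.92) ≈ -1.353.
E_xy < 0: the goods are complements.

-1.353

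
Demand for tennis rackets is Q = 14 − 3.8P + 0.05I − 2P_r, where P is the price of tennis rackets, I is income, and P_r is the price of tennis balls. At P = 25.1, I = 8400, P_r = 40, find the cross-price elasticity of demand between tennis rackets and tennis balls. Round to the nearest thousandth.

-0.309

Evaluating quantity at (P, I, P_r) gives Q = 14 − 3.8(25.1) + 0.05(8400) − 2(40) = 14 − 95.38 + 420 − 80 = 258.62.
∂Q/∂P_r = −2, so E_xy = -2·(40/258.62) ≈ -0.309.
E_xy < 0: the goods are complements.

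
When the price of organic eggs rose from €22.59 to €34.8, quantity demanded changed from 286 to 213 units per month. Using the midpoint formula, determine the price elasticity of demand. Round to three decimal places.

-0.688

%Δq = (213 − 286)/[(286 + 213)/2] = -73/249.5 ≈ -0.2926.
%Δp = (34.8 − 22.59)/[(22.59 + 34.8)/2] = 12.21/28.695 ≈ 0.4255.
Arc elasticity E = %Δq/%Δp ≈ -0.2926/0.4255 ≈ -0.688.
|E| < 1: demand is inelastic over this range.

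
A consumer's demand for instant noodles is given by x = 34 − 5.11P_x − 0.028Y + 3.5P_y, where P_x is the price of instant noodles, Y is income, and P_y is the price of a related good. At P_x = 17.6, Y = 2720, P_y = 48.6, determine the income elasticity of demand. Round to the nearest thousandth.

-2.004

At the given point, x = 34 − 5.11(17.6) − 0.028(2720) + 3.5(48.6) = 34 − 89.936 − 76.16 + 170.1 = 38.004.
∂x/∂Y = −0.028, so E_I = -0.028·(2720/38.004) ≈ -2.004.
E_I < 0: inferior good.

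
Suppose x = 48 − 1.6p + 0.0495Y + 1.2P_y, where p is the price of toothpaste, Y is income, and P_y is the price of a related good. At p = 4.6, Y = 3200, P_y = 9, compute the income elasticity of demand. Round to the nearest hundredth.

First evaluate x: 48 − 1.6(4.6) + 0.0495(3200) + 1.2(9) = 48 − 7.36 + 158.4 + 10.8 = 209.84.
∂x/∂Y = +0.0495, so E_I = 0.0495·(3200/209.84) ≈ 0.75.
E_I ∈ (0,1): normal good (necessity).

0.75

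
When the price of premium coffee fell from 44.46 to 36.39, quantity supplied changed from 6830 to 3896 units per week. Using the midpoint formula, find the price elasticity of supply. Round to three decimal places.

%ΔQ = (3896 − 6830)/[(6830 + 3896)/2] = -2934/5363 ≈ -0.5471.
%Δp = (36.39 − 44.46)/[(44.46 + 36.39)/2] = -8.07/40.425 ≈ -0.1996.
Arc elasticity E = %ΔQ/%Δp ≈ -0.5471/-0.1996 ≈ 2.740.
|E| > 1: supply is elastic over this range.

2.740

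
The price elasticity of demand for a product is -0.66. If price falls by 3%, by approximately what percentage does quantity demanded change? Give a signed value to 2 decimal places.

1.98

%ΔQ ≈ E × %ΔP = (-0.66) × (-3%) = 1.98%.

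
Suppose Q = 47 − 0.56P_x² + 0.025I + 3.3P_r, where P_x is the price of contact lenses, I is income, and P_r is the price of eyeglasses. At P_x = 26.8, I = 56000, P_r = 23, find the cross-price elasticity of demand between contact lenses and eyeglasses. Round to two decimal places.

0.07

Q = 47 − 0.56(26.8)² + 0.025(56000) + 3.3(23) = 47 − 402.2144 + 1400 + 75.9 = 1120.6856.
∂Q/∂P_r = +3.3, so E_xy = 3.3·(23/1120.6856) ≈ 0.07.
E_xy > 0: the goods are substitutes.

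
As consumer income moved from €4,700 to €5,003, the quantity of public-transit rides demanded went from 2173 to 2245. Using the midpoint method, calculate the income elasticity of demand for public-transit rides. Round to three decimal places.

0.522

%ΔQ = (2245 − 2173)/[(2173+2245)/2] = 72/2209 ≈ 0.0326.
%ΔY = (5,003 − 4,700)/[(4,700+5,003)/2] = 303/4851.5 ≈ 0.0625.
E_I = %ΔQ/%ΔY ≈ 0.522.
E_I ∈ (0,1): normal good (necessity).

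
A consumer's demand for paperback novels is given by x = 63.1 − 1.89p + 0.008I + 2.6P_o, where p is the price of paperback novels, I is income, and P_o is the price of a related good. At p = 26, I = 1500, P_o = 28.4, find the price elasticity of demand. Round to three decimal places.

-0.492

x = 63.1 − 1.89(26) + 0.008(1500) + 2.6(28.4) = 63.1 − 49.14 + 12 + 73.84 = 99.8.
∂x/∂p = −1.89, so E_p = (−1.89)·(26/99.8) ≈ -0.492.
|E_p| < 1: demand is inelastic.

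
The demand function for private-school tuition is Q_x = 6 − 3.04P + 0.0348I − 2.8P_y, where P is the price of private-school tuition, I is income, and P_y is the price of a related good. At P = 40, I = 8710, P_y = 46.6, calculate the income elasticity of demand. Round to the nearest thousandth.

5.315

Q_x = 6 − 3.04(40) + 0.0348(8710) − 2.8(46.6) = 6 − 121.6 + 303.108 − 130.48 = 57.028.
∂Q_x/∂I = +0.0348, so E_I = 0.0348·(8710/57.028) ≈ 5.315.
E_I > 1: normal good (luxury).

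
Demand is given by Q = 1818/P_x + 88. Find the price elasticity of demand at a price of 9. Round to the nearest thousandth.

At P_x = 9, Q = 290.
dQ/dP_x = −1818/P_x² = −22.4444.
Point elasticity E = (dQ/dP_x)·(P_x/Q) = -22.4444 × 9/290 ≈ -0.697.
|E| < 1, so demand is inelastic at this price.

-0.697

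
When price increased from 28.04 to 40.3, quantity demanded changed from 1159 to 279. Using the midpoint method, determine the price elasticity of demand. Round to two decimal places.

%ΔQ = (279 − 1159)/[(1159 + 279)/2] = -880/719 ≈ -1.2239.
%Δp = (40.3 − 28.04)/[(28.04 + 40.3)/2] = 12.26/34.17 ≈ 0.3588.
Arc elasticity E = %ΔQ/%Δp ≈ -1.2239/0.3588 ≈ -3.41.
|E| > 1: demand is elastic over this range.

-3.41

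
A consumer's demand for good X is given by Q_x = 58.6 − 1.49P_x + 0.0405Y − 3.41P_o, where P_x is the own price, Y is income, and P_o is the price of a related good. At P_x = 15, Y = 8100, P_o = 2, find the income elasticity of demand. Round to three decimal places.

0.918

At the given point, Q_x = 58.6 − 1.49(15) + 0.0405(8100) − 3.41(2) = 58.6 − 22.35 + 328.05 − 6.82 = 357.48.
∂Q_x/∂Y = +0.0405, so E_I = 0.0405·(8100/357.48) ≈ 0.918.
E_I ∈ (0,1): normal good (necessity).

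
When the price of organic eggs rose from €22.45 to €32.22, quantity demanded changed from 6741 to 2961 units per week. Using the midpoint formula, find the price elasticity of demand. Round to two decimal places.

%Δq = (2961 − 6741)/[(6741 + 2961)/2] = -3780/4851 ≈ -0.7792.
%ΔP = (32.22 − 22.45)/[(22.45 + 32.22)/2] = 9.77/27.335 ≈ 0.3574.
Arc elasticity E = %Δq/%ΔP ≈ -0.7792/0.3574 ≈ -2.18.
|E| > 1: demand is elastic over this range.

-2.18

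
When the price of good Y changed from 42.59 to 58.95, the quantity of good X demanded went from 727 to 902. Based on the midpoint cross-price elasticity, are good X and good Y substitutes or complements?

%ΔQ_x = (902 − 727)/[(727+902)/2] = 175/814.5 ≈ 0.2149.
%ΔP_y = (58.95 − 42.59)/[(42.59+58.95)/2] ≈ 0.3222.
E_xy = 0.2149/0.3222 ≈ 0.667.
E_xy > 0, so the goods are substitutes.

substitutes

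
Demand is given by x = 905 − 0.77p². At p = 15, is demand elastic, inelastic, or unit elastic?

inelastic

At p = 15, x = 731.75.
dx/dp = −2·0.77·p = −23.1.
Point elasticity E = (dx/dp)·(p/x) = -23.1 × 15/731.75 ≈ -0.474.
|E| ≈ 0.474 < 1, so demand is inelastic.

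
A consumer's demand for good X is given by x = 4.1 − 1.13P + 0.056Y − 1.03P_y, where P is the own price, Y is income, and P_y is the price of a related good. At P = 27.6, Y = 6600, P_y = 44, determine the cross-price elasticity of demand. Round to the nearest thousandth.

-0.152

x = 4.1 − 1.13(27.6) + 0.056(6600) − 1.03(44) = 4.1 − 31.188 + 369.6 − 45.32 = 297.192.
∂x/∂P_y = −1.03, so E_xy = -1.03·(44/297.192) ≈ -0.152.
E_xy < 0: the goods are complements.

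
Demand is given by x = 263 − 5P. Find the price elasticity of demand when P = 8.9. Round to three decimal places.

-0.204

At P = 8.9, x = 218.5.
dx/dP = −5.
Point elasticity E = (dx/dP)·(P/x) = -5 × 8.9/218.5 ≈ -0.204.
|E| < 1, so demand is inelastic at this price.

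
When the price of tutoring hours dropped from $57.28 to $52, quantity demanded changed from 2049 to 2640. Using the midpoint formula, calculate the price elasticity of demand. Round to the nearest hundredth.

%Δq = (2640 − 2049)/[(2049 + 2640)/2] = 591/2344.5 ≈ 0.2521.
%Δp = (52 − 57.28)/[(57.28 + 52)/2] = -5.28/54.64 ≈ -0.0966.
Arc elasticity E = %Δq/%Δp ≈ 0.2521/-0.0966 ≈ -2.61.
|E| > 1: demand is elastic over this range.

-2.61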